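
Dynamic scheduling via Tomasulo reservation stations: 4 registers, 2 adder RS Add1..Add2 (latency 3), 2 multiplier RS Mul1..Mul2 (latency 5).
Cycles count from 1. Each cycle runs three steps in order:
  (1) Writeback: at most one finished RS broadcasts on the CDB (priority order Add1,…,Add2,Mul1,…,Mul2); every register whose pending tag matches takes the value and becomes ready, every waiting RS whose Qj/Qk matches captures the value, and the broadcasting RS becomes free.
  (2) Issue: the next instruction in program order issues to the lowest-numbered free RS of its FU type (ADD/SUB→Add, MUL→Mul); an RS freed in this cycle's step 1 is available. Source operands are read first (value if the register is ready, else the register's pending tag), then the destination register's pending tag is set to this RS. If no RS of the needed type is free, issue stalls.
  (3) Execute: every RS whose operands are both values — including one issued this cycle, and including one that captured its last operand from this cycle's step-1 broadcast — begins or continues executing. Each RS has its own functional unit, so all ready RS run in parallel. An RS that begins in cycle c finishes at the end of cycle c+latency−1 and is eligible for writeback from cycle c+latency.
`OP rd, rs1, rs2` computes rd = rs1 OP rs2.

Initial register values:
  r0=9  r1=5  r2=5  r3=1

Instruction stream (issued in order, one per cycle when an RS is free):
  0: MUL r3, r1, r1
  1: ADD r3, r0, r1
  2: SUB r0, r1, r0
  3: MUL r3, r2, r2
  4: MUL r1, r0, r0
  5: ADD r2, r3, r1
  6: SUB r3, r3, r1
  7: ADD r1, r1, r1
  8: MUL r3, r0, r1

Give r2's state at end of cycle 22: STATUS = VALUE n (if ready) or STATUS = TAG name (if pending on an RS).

cycle 1: issue MUL r3<-Mul1 // r0:9,r1:5,r2:5,r3:Mul1
cycle 2: issue ADD r3<-Add1 // r0:9,r1:5,r2:5,r3:Add1
cycle 3: issue SUB r0<-Add2 // r0:Add2,r1:5,r2:5,r3:Add1
cycle 4: issue MUL r3<-Mul2 // r0:Add2,r1:5,r2:5,r3:Mul2
cycle 5: CDB Add1=14; stall // r0:Add2,r1:5,r2:5,r3:Mul2
cycle 6: CDB Add2=-4; stall // r0:-4,r1:5,r2:5,r3:Mul2
cycle 7: CDB Mul1=25; issue MUL r1<-Mul1 // r0:-4,r1:Mul1,r2:5,r3:Mul2
cycle 8: issue ADD r2<-Add1 // r0:-4,r1:Mul1,r2:Add1,r3:Mul2
cycle 9: CDB Mul2=25; issue SUB r3<-Add2 // r0:-4,r1:Mul1,r2:Add1,r3:Add2
cycle 10: stall // r0:-4,r1:Mul1,r2:Add1,r3:Add2
cycle 11: stall // r0:-4,r1:Mul1,r2:Add1,r3:Add2
cycle 12: CDB Mul1=16; stall // r0:-4,r1:16,r2:Add1,r3:Add2
cycle 13: stall // r0:-4,r1:16,r2:Add1,r3:Add2
cycle 14: stall // r0:-4,r1:16,r2:Add1,r3:Add2
cycle 15: CDB Add1=41; issue ADD r1<-Add1 // r0:-4,r1:Add1,r2:41,r3:Add2
cycle 16: CDB Add2=9; issue MUL r3<-Mul1 // r0:-4,r1:Add1,r2:41,r3:Mul1
cycle 17: - // r0:-4,r1:Add1,r2:41,r3:Mul1
cycle 18: CDB Add1=32 // r0:-4,r1:32,r2:41,r3:Mul1
cycle 19: - // r0:-4,r1:32,r2:41,r3:Mul1
cycle 20: - // r0:-4,r1:32,r2:41,r3:Mul1
cycle 21: - // r0:-4,r1:32,r2:41,r3:Mul1
cycle 22: - // r0:-4,r1:32,r2:41,r3:Mul1

STATUS = VALUE 41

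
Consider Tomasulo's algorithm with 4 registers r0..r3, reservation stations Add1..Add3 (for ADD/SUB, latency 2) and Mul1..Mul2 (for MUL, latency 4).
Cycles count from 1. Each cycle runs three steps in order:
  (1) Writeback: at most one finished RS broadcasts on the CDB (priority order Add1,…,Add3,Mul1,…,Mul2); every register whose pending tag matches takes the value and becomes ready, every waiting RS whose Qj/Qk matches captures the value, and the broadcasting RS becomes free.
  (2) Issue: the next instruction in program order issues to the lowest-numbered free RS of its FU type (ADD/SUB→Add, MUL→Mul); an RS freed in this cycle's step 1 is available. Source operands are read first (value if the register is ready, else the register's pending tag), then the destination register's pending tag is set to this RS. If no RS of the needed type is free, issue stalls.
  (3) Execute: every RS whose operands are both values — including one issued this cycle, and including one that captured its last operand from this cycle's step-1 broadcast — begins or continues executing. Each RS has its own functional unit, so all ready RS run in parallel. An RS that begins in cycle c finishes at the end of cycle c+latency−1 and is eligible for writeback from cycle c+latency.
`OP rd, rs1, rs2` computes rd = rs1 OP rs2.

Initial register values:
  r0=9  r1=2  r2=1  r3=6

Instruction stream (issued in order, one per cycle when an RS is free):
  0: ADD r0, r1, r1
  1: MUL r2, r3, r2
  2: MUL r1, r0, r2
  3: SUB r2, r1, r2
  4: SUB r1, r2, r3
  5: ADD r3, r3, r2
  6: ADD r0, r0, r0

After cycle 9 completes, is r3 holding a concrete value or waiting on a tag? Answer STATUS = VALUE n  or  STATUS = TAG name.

STATUS = TAG Add3

  c1: issue ADD r0<-Add1  regs: r0:Add1,r1:2,r2:1,r3:6
  c2: issue MUL r2<-Mul1  regs: r0:Add1,r1:2,r2:Mul1,r3:6
  c3: CDB Add1=4; issue MUL r1<-Mul2  regs: r0:4,r1:Mul2,r2:Mul1,r3:6
  c4: issue SUB r2<-Add1  regs: r0:4,r1:Mul2,r2:Add1,r3:6
  c5: issue SUB r1<-Add2  regs: r0:4,r1:Add2,r2:Add1,r3:6
  c6: CDB Mul1=6; issue ADD r3<-Add3  regs: r0:4,r1:Add2,r2:Add1,r3:Add3
  c7: stall  regs: r0:4,r1:Add2,r2:Add1,r3:Add3
  c8: stall  regs: r0:4,r1:Add2,r2:Add1,r3:Add3
  c9: stall  regs: r0:4,r1:Add2,r2:Add1,r3:Add3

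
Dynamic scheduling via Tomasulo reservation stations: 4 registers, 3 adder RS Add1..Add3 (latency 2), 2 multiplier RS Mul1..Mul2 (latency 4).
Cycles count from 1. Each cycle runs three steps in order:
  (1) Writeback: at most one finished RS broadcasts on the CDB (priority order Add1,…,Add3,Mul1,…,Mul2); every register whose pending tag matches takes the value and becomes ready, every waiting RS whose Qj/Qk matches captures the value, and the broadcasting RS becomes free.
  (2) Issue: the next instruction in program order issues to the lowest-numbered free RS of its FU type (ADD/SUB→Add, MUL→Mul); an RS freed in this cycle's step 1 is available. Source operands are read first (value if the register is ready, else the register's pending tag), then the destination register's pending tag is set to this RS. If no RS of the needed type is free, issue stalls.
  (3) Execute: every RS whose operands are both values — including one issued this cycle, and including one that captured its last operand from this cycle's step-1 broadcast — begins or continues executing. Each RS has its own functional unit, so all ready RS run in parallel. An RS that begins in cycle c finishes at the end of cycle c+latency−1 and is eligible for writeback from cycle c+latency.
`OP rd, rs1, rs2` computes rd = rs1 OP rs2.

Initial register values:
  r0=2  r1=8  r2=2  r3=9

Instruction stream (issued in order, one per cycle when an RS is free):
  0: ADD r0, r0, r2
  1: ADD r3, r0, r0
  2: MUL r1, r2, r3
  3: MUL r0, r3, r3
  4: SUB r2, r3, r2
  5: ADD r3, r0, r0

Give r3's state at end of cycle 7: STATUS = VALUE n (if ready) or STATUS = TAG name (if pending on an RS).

STATUS = TAG Add2

cycle 1: issue ADD r0<-Add1 // r0:Add1,r1:8,r2:2,r3:9
cycle 2: issue ADD r3<-Add2 // r0:Add1,r1:8,r2:2,r3:Add2
cycle 3: CDB Add1=4; issue MUL r1<-Mul1 // r0:4,r1:Mul1,r2:2,r3:Add2
cycle 4: issue MUL r0<-Mul2 // r0:Mul2,r1:Mul1,r2:2,r3:Add2
cycle 5: CDB Add2=8; issue SUB r2<-Add1 // r0:Mul2,r1:Mul1,r2:Add1,r3:8
cycle 6: issue ADD r3<-Add2 // r0:Mul2,r1:Mul1,r2:Add1,r3:Add2
cycle 7: CDB Add1=6 // r0:Mul2,r1:Mul1,r2:6,r3:Add2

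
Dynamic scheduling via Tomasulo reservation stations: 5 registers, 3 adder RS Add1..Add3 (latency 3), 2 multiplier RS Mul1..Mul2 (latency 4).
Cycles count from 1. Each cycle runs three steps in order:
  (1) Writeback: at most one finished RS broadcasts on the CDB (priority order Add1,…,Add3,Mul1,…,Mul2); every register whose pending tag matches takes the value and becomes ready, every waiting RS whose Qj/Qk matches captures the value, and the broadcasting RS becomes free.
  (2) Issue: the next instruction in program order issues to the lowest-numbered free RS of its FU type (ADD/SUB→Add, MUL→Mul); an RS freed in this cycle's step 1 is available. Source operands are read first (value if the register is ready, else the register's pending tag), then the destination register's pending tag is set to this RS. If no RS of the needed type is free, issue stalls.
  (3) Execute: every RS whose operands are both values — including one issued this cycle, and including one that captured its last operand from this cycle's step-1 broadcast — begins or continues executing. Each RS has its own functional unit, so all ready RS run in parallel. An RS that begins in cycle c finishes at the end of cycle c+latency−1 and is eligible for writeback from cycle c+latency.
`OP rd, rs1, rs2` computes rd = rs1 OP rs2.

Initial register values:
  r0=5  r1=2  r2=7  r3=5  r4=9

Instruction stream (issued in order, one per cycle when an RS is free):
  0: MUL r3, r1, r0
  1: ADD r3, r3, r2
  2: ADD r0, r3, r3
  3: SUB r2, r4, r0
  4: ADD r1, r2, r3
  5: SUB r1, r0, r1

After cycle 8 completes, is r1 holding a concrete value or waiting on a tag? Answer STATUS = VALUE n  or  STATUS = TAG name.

cycle 1: issue MUL r3<-Mul1 // r0:5,r1:2,r2:7,r3:Mul1,r4:9
cycle 2: issue ADD r3<-Add1 // r0:5,r1:2,r2:7,r3:Add1,r4:9
cycle 3: issue ADD r0<-Add2 // r0:Add2,r1:2,r2:7,r3:Add1,r4:9
cycle 4: issue SUB r2<-Add3 // r0:Add2,r1:2,r2:Add3,r3:Add1,r4:9
cycle 5: CDB Mul1=10; stall // r0:Add2,r1:2,r2:Add3,r3:Add1,r4:9
cycle 6: stall // r0:Add2,r1:2,r2:Add3,r3:Add1,r4:9
cycle 7: stall // r0:Add2,r1:2,r2:Add3,r3:Add1,r4:9
cycle 8: CDB Add1=17; issue ADD r1<-Add1 // r0:Add2,r1:Add1,r2:Add3,r3:17,r4:9

STATUS = TAG Add1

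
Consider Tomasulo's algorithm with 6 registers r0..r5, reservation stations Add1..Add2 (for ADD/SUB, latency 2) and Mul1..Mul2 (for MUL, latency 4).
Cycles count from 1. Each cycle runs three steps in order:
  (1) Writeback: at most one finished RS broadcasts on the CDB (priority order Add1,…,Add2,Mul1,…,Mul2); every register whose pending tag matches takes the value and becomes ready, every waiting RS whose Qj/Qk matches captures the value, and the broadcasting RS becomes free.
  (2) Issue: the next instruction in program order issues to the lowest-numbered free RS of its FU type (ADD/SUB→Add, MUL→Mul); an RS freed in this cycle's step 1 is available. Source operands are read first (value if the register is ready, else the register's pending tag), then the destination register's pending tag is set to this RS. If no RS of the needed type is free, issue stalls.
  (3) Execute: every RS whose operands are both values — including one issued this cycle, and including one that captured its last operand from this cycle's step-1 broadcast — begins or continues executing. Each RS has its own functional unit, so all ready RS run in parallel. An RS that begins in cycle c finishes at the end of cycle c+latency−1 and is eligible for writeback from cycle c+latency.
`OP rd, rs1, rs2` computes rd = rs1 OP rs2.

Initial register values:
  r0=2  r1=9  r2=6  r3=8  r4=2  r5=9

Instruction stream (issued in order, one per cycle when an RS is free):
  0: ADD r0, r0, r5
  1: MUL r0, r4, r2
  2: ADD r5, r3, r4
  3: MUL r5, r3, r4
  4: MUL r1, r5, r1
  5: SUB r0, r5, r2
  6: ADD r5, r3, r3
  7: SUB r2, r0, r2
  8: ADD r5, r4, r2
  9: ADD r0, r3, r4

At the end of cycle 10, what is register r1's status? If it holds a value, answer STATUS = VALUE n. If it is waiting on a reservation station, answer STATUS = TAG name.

STATUS = TAG Mul1

  c1: issue ADD r0<-Add1  regs: r0:Add1,r1:9,r2:6,r3:8,r4:2,r5:9
  c2: issue MUL r0<-Mul1  regs: r0:Mul1,r1:9,r2:6,r3:8,r4:2,r5:9
  c3: CDB Add1=11; issue ADD r5<-Add1  regs: r0:Mul1,r1:9,r2:6,r3:8,r4:2,r5:Add1
  c4: issue MUL r5<-Mul2  regs: r0:Mul1,r1:9,r2:6,r3:8,r4:2,r5:Mul2
  c5: CDB Add1=10; stall  regs: r0:Mul1,r1:9,r2:6,r3:8,r4:2,r5:Mul2
  c6: CDB Mul1=12; issue MUL r1<-Mul1  regs: r0:12,r1:Mul1,r2:6,r3:8,r4:2,r5:Mul2
  c7: issue SUB r0<-Add1  regs: r0:Add1,r1:Mul1,r2:6,r3:8,r4:2,r5:Mul2
  c8: CDB Mul2=16; issue ADD r5<-Add2  regs: r0:Add1,r1:Mul1,r2:6,r3:8,r4:2,r5:Add2
  c9: stall  regs: r0:Add1,r1:Mul1,r2:6,r3:8,r4:2,r5:Add2
  c10: CDB Add1=10; issue SUB r2<-Add1  regs: r0:10,r1:Mul1,r2:Add1,r3:8,r4:2,r5:Add2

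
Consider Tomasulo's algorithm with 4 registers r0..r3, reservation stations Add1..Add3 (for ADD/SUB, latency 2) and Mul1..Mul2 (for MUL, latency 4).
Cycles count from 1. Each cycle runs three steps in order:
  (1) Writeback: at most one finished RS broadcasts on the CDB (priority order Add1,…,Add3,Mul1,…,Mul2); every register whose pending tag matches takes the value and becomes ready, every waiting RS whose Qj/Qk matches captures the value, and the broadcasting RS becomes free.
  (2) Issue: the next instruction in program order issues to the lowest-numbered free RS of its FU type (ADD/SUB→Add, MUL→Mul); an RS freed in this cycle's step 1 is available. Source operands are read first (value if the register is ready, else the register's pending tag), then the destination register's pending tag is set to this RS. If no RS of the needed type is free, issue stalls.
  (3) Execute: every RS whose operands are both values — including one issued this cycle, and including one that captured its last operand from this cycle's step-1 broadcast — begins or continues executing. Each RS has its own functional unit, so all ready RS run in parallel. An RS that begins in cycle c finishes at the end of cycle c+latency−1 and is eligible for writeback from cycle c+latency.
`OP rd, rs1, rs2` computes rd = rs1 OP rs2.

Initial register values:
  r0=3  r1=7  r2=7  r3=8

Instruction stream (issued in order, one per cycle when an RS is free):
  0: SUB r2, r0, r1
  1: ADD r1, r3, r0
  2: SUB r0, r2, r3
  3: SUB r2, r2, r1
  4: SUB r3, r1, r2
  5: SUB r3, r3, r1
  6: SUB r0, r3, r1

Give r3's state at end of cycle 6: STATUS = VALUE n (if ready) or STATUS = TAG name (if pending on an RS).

cycle 1: issue SUB r2<-Add1 // r0:3,r1:7,r2:Add1,r3:8
cycle 2: issue ADD r1<-Add2 // r0:3,r1:Add2,r2:Add1,r3:8
cycle 3: CDB Add1=-4; issue SUB r0<-Add1 // r0:Add1,r1:Add2,r2:-4,r3:8
cycle 4: CDB Add2=11; issue SUB r2<-Add2 // r0:Add1,r1:11,r2:Add2,r3:8
cycle 5: CDB Add1=-12; issue SUB r3<-Add1 // r0:-12,r1:11,r2:Add2,r3:Add1
cycle 6: CDB Add2=-15; issue SUB r3<-Add2 // r0:-12,r1:11,r2:-15,r3:Add2

STATUS = TAG Add2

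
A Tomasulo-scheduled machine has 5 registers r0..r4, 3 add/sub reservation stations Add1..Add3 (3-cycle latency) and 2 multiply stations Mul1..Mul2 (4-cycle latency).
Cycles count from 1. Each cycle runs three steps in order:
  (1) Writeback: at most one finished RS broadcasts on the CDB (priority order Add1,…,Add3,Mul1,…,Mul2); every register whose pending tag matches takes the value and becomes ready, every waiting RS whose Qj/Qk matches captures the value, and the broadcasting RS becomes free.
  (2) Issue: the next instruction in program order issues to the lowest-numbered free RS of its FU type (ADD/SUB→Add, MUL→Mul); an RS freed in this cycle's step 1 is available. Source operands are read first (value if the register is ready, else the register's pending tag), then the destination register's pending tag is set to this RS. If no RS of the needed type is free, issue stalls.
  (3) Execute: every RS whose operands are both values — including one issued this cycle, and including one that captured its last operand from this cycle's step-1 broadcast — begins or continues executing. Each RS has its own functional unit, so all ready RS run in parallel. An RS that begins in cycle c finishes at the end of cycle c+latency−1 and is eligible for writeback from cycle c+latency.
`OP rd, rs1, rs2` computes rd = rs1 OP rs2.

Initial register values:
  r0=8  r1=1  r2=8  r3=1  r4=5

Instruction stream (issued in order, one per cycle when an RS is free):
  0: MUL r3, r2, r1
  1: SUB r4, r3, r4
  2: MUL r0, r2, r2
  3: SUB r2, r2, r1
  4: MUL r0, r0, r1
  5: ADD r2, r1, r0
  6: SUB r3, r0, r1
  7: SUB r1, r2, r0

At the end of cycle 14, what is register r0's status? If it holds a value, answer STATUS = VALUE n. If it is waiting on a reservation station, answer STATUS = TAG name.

STATUS = VALUE 64

c1: issue MUL r3<-Mul1 | r0:8,r1:1,r2:8,r3:Mul1,r4:5
c2: issue SUB r4<-Add1 | r0:8,r1:1,r2:8,r3:Mul1,r4:Add1
c3: issue MUL r0<-Mul2 | r0:Mul2,r1:1,r2:8,r3:Mul1,r4:Add1
c4: issue SUB r2<-Add2 | r0:Mul2,r1:1,r2:Add2,r3:Mul1,r4:Add1
c5: CDB Mul1=8; issue MUL r0<-Mul1 | r0:Mul1,r1:1,r2:Add2,r3:8,r4:Add1
c6: issue ADD r2<-Add3 | r0:Mul1,r1:1,r2:Add3,r3:8,r4:Add1
c7: CDB Add2=7; issue SUB r3<-Add2 | r0:Mul1,r1:1,r2:Add3,r3:Add2,r4:Add1
c8: CDB Add1=3; issue SUB r1<-Add1 | r0:Mul1,r1:Add1,r2:Add3,r3:Add2,r4:3
c9: CDB Mul2=64 | r0:Mul1,r1:Add1,r2:Add3,r3:Add2,r4:3
c10: - | r0:Mul1,r1:Add1,r2:Add3,r3:Add2,r4:3
c11: - | r0:Mul1,r1:Add1,r2:Add3,r3:Add2,r4:3
c12: - | r0:Mul1,r1:Add1,r2:Add3,r3:Add2,r4:3
c13: CDB Mul1=64 | r0:64,r1:Add1,r2:Add3,r3:Add2,r4:3
c14: - | r0:64,r1:Add1,r2:Add3,r3:Add2,r4:3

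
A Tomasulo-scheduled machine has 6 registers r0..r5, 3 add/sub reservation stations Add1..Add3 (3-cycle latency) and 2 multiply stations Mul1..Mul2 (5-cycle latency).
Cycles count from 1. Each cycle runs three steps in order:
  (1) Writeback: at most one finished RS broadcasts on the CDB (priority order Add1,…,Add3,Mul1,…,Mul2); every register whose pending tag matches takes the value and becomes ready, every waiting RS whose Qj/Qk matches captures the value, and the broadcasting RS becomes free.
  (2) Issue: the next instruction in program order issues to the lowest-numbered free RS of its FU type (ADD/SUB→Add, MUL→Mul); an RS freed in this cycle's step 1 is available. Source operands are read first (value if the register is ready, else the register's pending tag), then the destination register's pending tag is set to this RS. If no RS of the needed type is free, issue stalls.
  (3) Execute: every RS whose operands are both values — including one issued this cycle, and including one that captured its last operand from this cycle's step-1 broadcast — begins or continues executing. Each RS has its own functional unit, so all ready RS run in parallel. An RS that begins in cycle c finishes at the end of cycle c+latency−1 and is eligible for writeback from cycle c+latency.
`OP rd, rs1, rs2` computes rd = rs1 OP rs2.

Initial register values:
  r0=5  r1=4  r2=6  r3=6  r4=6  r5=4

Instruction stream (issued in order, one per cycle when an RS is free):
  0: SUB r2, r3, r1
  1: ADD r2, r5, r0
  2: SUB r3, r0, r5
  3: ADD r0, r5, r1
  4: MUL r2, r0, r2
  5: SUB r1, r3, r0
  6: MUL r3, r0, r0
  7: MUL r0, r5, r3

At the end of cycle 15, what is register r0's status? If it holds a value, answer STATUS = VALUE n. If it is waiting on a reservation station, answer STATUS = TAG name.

STATUS = TAG Mul1

cycle 1: issue SUB r2<-Add1 // r0:5,r1:4,r2:Add1,r3:6,r4:6,r5:4
cycle 2: issue ADD r2<-Add2 // r0:5,r1:4,r2:Add2,r3:6,r4:6,r5:4
cycle 3: issue SUB r3<-Add3 // r0:5,r1:4,r2:Add2,r3:Add3,r4:6,r5:4
cycle 4: CDB Add1=2; issue ADD r0<-Add1 // r0:Add1,r1:4,r2:Add2,r3:Add3,r4:6,r5:4
cycle 5: CDB Add2=9; issue MUL r2<-Mul1 // r0:Add1,r1:4,r2:Mul1,r3:Add3,r4:6,r5:4
cycle 6: CDB Add3=1; issue SUB r1<-Add2 // r0:Add1,r1:Add2,r2:Mul1,r3:1,r4:6,r5:4
cycle 7: CDB Add1=8; issue MUL r3<-Mul2 // r0:8,r1:Add2,r2:Mul1,r3:Mul2,r4:6,r5:4
cycle 8: stall // r0:8,r1:Add2,r2:Mul1,r3:Mul2,r4:6,r5:4
cycle 9: stall // r0:8,r1:Add2,r2:Mul1,r3:Mul2,r4:6,r5:4
cycle 10: CDB Add2=-7; stall // r0:8,r1:-7,r2:Mul1,r3:Mul2,r4:6,r5:4
cycle 11: stall // r0:8,r1:-7,r2:Mul1,r3:Mul2,r4:6,r5:4
cycle 12: CDB Mul1=72; issue MUL r0<-Mul1 // r0:Mul1,r1:-7,r2:72,r3:Mul2,r4:6,r5:4
cycle 13: CDB Mul2=64 // r0:Mul1,r1:-7,r2:72,r3:64,r4:6,r5:4
cycle 14: - // r0:Mul1,r1:-7,r2:72,r3:64,r4:6,r5:4
cycle 15: - // r0:Mul1,r1:-7,r2:72,r3:64,r4:6,r5:4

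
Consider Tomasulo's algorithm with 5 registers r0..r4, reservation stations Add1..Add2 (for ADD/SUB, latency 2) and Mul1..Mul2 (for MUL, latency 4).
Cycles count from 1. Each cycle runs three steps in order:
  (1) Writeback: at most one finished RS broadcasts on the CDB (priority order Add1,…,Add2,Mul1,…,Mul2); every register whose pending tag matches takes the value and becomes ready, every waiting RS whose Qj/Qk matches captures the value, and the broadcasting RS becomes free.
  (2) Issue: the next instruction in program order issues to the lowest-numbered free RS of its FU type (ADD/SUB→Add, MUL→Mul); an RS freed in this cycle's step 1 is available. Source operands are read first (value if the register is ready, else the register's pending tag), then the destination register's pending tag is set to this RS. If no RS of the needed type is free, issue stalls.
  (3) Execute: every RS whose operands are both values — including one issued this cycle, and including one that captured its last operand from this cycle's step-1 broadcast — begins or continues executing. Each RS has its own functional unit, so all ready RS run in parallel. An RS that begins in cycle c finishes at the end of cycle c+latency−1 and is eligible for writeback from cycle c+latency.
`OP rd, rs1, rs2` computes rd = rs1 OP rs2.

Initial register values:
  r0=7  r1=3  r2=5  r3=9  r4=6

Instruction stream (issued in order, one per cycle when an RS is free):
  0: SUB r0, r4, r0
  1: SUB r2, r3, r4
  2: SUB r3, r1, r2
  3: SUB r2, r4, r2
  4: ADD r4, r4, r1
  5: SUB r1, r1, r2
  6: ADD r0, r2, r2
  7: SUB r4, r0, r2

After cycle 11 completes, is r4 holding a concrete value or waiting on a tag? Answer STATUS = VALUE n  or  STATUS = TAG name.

STATUS = TAG Add2

c1: issue SUB r0<-Add1 | r0:Add1,r1:3,r2:5,r3:9,r4:6
c2: issue SUB r2<-Add2 | r0:Add1,r1:3,r2:Add2,r3:9,r4:6
c3: CDB Add1=-1; issue SUB r3<-Add1 | r0:-1,r1:3,r2:Add2,r3:Add1,r4:6
c4: CDB Add2=3; issue SUB r2<-Add2 | r0:-1,r1:3,r2:Add2,r3:Add1,r4:6
c5: stall | r0:-1,r1:3,r2:Add2,r3:Add1,r4:6
c6: CDB Add1=0; issue ADD r4<-Add1 | r0:-1,r1:3,r2:Add2,r3:0,r4:Add1
c7: CDB Add2=3; issue SUB r1<-Add2 | r0:-1,r1:Add2,r2:3,r3:0,r4:Add1
c8: CDB Add1=9; issue ADD r0<-Add1 | r0:Add1,r1:Add2,r2:3,r3:0,r4:9
c9: CDB Add2=0; issue SUB r4<-Add2 | r0:Add1,r1:0,r2:3,r3:0,r4:Add2
c10: CDB Add1=6 | r0:6,r1:0,r2:3,r3:0,r4:Add2
c11: - | r0:6,r1:0,r2:3,r3:0,r4:Add2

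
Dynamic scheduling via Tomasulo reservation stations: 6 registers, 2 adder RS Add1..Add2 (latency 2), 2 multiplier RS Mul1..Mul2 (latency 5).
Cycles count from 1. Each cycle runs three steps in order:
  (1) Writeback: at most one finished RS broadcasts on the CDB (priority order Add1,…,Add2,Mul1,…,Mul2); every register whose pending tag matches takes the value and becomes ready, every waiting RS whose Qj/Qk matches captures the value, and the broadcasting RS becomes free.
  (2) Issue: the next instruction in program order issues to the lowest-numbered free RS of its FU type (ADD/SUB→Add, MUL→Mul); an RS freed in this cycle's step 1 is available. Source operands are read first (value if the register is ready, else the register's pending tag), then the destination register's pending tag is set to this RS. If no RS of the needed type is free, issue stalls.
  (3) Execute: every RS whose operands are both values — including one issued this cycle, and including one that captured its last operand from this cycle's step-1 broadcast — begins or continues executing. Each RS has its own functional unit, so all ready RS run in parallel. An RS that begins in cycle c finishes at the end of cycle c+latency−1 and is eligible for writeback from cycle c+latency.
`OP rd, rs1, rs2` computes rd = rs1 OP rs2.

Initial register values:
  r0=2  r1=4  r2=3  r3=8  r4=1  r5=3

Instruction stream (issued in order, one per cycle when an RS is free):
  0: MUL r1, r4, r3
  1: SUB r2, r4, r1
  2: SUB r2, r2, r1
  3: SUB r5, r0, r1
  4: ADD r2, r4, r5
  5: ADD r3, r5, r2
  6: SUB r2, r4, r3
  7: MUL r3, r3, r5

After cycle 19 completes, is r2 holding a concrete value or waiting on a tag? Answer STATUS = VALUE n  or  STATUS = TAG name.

cycle 1: issue MUL r1<-Mul1 // r0:2,r1:Mul1,r2:3,r3:8,r4:1,r5:3
cycle 2: issue SUB r2<-Add1 // r0:2,r1:Mul1,r2:Add1,r3:8,r4:1,r5:3
cycle 3: issue SUB r2<-Add2 // r0:2,r1:Mul1,r2:Add2,r3:8,r4:1,r5:3
cycle 4: stall // r0:2,r1:Mul1,r2:Add2,r3:8,r4:1,r5:3
cycle 5: stall // r0:2,r1:Mul1,r2:Add2,r3:8,r4:1,r5:3
cycle 6: CDB Mul1=8; stall // r0:2,r1:8,r2:Add2,r3:8,r4:1,r5:3
cycle 7: stall // r0:2,r1:8,r2:Add2,r3:8,r4:1,r5:3
cycle 8: CDB Add1=-7; issue SUB r5<-Add1 // r0:2,r1:8,r2:Add2,r3:8,r4:1,r5:Add1
cycle 9: stall // r0:2,r1:8,r2:Add2,r3:8,r4:1,r5:Add1
cycle 10: CDB Add1=-6; issue ADD r2<-Add1 // r0:2,r1:8,r2:Add1,r3:8,r4:1,r5:-6
cycle 11: CDB Add2=-15; issue ADD r3<-Add2 // r0:2,r1:8,r2:Add1,r3:Add2,r4:1,r5:-6
cycle 12: CDB Add1=-5; issue SUB r2<-Add1 // r0:2,r1:8,r2:Add1,r3:Add2,r4:1,r5:-6
cycle 13: issue MUL r3<-Mul1 // r0:2,r1:8,r2:Add1,r3:Mul1,r4:1,r5:-6
cycle 14: CDB Add2=-11 // r0:2,r1:8,r2:Add1,r3:Mul1,r4:1,r5:-6
cycle 15: - // r0:2,r1:8,r2:Add1,r3:Mul1,r4:1,r5:-6
cycle 16: CDB Add1=12 // r0:2,r1:8,r2:12,r3:Mul1,r4:1,r5:-6
cycle 17: - // r0:2,r1:8,r2:12,r3:Mul1,r4:1,r5:-6
cycle 18: - // r0:2,r1:8,r2:12,r3:Mul1,r4:1,r5:-6
cycle 19: CDB Mul1=66 // r0:2,r1:8,r2:12,r3:66,r4:1,r5:-6

STATUS = VALUE 12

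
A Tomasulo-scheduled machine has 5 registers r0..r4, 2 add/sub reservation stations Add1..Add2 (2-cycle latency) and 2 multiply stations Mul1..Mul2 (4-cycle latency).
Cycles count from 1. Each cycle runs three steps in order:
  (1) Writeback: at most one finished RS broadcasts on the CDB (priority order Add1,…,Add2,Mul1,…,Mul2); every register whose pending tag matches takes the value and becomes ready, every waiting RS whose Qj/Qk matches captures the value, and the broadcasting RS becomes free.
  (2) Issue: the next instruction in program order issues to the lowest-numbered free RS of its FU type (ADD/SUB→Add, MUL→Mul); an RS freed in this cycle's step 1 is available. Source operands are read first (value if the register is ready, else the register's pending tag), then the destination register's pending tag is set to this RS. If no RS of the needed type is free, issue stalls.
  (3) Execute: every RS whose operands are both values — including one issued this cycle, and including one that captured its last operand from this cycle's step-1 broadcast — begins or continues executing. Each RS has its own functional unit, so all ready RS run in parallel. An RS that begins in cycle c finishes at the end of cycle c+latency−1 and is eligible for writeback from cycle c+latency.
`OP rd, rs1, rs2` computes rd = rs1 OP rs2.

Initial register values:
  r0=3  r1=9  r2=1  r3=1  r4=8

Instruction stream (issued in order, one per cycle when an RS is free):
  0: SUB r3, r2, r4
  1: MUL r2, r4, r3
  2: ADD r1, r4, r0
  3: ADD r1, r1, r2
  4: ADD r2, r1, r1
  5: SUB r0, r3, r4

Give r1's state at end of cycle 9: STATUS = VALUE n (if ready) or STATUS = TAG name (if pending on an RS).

STATUS = VALUE -45

  c1: issue SUB r3<-Add1  regs: r0:3,r1:9,r2:1,r3:Add1,r4:8
  c2: issue MUL r2<-Mul1  regs: r0:3,r1:9,r2:Mul1,r3:Add1,r4:8
  c3: CDB Add1=-7; issue ADD r1<-Add1  regs: r0:3,r1:Add1,r2:Mul1,r3:-7,r4:8
  c4: issue ADD r1<-Add2  regs: r0:3,r1:Add2,r2:Mul1,r3:-7,r4:8
  c5: CDB Add1=11; issue ADD r2<-Add1  regs: r0:3,r1:Add2,r2:Add1,r3:-7,r4:8
  c6: stall  regs: r0:3,r1:Add2,r2:Add1,r3:-7,r4:8
  c7: CDB Mul1=-56; stall  regs: r0:3,r1:Add2,r2:Add1,r3:-7,r4:8
  c8: stall  regs: r0:3,r1:Add2,r2:Add1,r3:-7,r4:8
  c9: CDB Add2=-45; issue SUB r0<-Add2  regs: r0:Add2,r1:-45,r2:Add1,r3:-7,r4:8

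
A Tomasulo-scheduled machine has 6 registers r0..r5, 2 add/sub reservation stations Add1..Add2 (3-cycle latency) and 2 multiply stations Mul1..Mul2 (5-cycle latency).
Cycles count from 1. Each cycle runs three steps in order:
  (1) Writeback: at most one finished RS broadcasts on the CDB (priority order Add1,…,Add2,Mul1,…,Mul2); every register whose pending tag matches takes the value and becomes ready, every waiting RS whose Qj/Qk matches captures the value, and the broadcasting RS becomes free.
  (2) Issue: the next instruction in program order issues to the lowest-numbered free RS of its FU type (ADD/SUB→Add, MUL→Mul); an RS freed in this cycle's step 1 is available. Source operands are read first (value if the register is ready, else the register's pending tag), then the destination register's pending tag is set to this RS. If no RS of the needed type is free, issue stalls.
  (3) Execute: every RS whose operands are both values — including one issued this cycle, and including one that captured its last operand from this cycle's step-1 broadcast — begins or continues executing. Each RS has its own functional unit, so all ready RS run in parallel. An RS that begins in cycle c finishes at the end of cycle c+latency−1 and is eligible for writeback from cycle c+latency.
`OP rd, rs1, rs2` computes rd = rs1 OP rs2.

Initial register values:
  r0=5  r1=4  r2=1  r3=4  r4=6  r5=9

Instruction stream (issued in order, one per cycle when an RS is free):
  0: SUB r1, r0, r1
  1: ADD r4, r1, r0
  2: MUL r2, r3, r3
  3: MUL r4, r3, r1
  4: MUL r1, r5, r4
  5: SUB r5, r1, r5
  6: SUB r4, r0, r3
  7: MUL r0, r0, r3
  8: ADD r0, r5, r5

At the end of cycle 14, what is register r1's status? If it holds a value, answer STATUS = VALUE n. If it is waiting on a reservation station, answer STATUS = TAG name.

STATUS = VALUE 36

c1: issue SUB r1<-Add1 | r0:5,r1:Add1,r2:1,r3:4,r4:6,r5:9
c2: issue ADD r4<-Add2 | r0:5,r1:Add1,r2:1,r3:4,r4:Add2,r5:9
c3: issue MUL r2<-Mul1 | r0:5,r1:Add1,r2:Mul1,r3:4,r4:Add2,r5:9
c4: CDB Add1=1; issue MUL r4<-Mul2 | r0:5,r1:1,r2:Mul1,r3:4,r4:Mul2,r5:9
c5: stall | r0:5,r1:1,r2:Mul1,r3:4,r4:Mul2,r5:9
c6: stall | r0:5,r1:1,r2:Mul1,r3:4,r4:Mul2,r5:9
c7: CDB Add2=6; stall | r0:5,r1:1,r2:Mul1,r3:4,r4:Mul2,r5:9
c8: CDB Mul1=16; issue MUL r1<-Mul1 | r0:5,r1:Mul1,r2:16,r3:4,r4:Mul2,r5:9
c9: CDB Mul2=4; issue SUB r5<-Add1 | r0:5,r1:Mul1,r2:16,r3:4,r4:4,r5:Add1
c10: issue SUB r4<-Add2 | r0:5,r1:Mul1,r2:16,r3:4,r4:Add2,r5:Add1
c11: issue MUL r0<-Mul2 | r0:Mul2,r1:Mul1,r2:16,r3:4,r4:Add2,r5:Add1
c12: stall | r0:Mul2,r1:Mul1,r2:16,r3:4,r4:Add2,r5:Add1
c13: CDB Add2=1; issue ADD r0<-Add2 | r0:Add2,r1:Mul1,r2:16,r3:4,r4:1,r5:Add1
c14: CDB Mul1=36 | r0:Add2,r1:36,r2:16,r3:4,r4:1,r5:Add1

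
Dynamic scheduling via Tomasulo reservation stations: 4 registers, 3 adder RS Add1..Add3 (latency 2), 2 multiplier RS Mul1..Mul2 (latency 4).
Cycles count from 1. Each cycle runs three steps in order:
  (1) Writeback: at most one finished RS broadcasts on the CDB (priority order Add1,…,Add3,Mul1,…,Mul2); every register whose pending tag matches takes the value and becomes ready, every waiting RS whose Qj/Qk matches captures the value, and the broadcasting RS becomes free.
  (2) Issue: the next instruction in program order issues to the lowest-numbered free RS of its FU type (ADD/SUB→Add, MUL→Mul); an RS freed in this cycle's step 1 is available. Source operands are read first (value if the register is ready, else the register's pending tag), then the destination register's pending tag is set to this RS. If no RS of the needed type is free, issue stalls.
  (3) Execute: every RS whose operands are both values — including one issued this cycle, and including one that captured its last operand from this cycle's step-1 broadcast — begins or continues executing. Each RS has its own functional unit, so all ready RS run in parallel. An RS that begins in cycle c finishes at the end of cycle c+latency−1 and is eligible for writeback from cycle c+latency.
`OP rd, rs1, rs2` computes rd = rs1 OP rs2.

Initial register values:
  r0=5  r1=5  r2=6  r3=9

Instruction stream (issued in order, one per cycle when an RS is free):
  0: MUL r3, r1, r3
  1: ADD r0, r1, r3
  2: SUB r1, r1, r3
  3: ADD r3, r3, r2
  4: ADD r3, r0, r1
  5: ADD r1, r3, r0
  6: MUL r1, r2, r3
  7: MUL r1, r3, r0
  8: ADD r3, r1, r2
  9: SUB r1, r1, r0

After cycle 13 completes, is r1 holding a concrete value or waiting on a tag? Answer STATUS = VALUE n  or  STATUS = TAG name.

c1: issue MUL r3<-Mul1 | r0:5,r1:5,r2:6,r3:Mul1
c2: issue ADD r0<-Add1 | r0:Add1,r1:5,r2:6,r3:Mul1
c3: issue SUB r1<-Add2 | r0:Add1,r1:Add2,r2:6,r3:Mul1
c4: issue ADD r3<-Add3 | r0:Add1,r1:Add2,r2:6,r3:Add3
c5: CDB Mul1=45; stall | r0:Add1,r1:Add2,r2:6,r3:Add3
c6: stall | r0:Add1,r1:Add2,r2:6,r3:Add3
c7: CDB Add1=50; issue ADD r3<-Add1 | r0:50,r1:Add2,r2:6,r3:Add1
c8: CDB Add2=-40; issue ADD r1<-Add2 | r0:50,r1:Add2,r2:6,r3:Add1
c9: CDB Add3=51; issue MUL r1<-Mul1 | r0:50,r1:Mul1,r2:6,r3:Add1
c10: CDB Add1=10; issue MUL r1<-Mul2 | r0:50,r1:Mul2,r2:6,r3:10
c11: issue ADD r3<-Add1 | r0:50,r1:Mul2,r2:6,r3:Add1
c12: CDB Add2=60; issue SUB r1<-Add2 | r0:50,r1:Add2,r2:6,r3:Add1
c13: - | r0:50,r1:Add2,r2:6,r3:Add1

STATUS = TAG Add2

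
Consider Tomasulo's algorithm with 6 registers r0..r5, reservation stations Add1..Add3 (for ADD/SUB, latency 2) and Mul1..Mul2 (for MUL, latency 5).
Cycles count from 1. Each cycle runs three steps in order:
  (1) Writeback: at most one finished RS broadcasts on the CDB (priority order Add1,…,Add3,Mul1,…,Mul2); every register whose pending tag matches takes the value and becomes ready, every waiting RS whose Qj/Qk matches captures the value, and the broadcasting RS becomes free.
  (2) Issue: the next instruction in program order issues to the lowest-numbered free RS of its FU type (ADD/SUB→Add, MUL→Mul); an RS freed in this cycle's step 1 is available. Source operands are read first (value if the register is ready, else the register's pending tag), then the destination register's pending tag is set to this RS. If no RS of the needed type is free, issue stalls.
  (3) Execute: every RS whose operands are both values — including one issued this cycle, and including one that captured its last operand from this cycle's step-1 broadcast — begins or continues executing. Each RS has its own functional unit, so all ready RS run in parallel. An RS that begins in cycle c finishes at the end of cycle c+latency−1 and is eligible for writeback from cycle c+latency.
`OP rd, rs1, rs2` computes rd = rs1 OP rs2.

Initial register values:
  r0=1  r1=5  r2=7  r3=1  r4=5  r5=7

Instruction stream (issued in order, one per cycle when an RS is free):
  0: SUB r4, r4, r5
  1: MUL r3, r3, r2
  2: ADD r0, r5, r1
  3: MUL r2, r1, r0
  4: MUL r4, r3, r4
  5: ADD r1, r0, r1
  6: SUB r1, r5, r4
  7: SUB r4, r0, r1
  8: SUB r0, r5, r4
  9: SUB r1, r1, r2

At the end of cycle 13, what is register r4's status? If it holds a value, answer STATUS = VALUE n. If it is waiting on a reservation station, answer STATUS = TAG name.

  c1: issue SUB r4<-Add1  regs: r0:1,r1:5,r2:7,r3:1,r4:Add1,r5:7
  c2: issue MUL r3<-Mul1  regs: r0:1,r1:5,r2:7,r3:Mul1,r4:Add1,r5:7
  c3: CDB Add1=-2; issue ADD r0<-Add1  regs: r0:Add1,r1:5,r2:7,r3:Mul1,r4:-2,r5:7
  c4: issue MUL r2<-Mul2  regs: r0:Add1,r1:5,r2:Mul2,r3:Mul1,r4:-2,r5:7
  c5: CDB Add1=12; stall  regs: r0:12,r1:5,r2:Mul2,r3:Mul1,r4:-2,r5:7
  c6: stall  regs: r0:12,r1:5,r2:Mul2,r3:Mul1,r4:-2,r5:7
  c7: CDB Mul1=7; issue MUL r4<-Mul1  regs: r0:12,r1:5,r2:Mul2,r3:7,r4:Mul1,r5:7
  c8: issue ADD r1<-Add1  regs: r0:12,r1:Add1,r2:Mul2,r3:7,r4:Mul1,r5:7
  c9: issue SUB r1<-Add2  regs: r0:12,r1:Add2,r2:Mul2,r3:7,r4:Mul1,r5:7
  c10: CDB Add1=17; issue SUB r4<-Add1  regs: r0:12,r1:Add2,r2:Mul2,r3:7,r4:Add1,r5:7
  c11: CDB Mul2=60; issue SUB r0<-Add3  regs: r0:Add3,r1:Add2,r2:60,r3:7,r4:Add1,r5:7
  c12: CDB Mul1=-14; stall  regs: r0:Add3,r1:Add2,r2:60,r3:7,r4:Add1,r5:7
  c13: stall  regs: r0:Add3,r1:Add2,r2:60,r3:7,r4:Add1,r5:7

STATUS = TAG Add1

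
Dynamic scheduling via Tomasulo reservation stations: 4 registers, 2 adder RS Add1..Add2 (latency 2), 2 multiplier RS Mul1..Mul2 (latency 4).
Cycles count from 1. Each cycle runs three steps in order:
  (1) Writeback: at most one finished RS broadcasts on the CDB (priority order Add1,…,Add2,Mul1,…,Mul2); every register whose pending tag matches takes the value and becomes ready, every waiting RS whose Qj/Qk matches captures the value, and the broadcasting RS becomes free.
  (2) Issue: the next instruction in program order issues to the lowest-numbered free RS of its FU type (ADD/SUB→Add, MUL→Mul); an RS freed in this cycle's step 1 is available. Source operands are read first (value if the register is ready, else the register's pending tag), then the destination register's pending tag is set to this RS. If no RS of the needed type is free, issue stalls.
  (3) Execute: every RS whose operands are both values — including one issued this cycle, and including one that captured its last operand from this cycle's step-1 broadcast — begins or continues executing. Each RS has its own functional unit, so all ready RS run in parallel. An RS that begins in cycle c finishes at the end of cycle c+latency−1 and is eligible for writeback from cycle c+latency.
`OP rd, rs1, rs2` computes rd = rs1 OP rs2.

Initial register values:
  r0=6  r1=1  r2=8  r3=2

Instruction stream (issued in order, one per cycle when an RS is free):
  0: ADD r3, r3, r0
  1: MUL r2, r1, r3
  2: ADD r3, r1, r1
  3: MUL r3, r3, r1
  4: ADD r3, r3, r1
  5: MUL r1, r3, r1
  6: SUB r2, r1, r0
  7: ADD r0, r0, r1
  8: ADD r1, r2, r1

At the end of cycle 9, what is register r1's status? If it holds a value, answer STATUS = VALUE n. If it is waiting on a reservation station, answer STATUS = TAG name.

  c1: issue ADD r3<-Add1  regs: r0:6,r1:1,r2:8,r3:Add1
  c2: issue MUL r2<-Mul1  regs: r0:6,r1:1,r2:Mul1,r3:Add1
  c3: CDB Add1=8; issue ADD r3<-Add1  regs: r0:6,r1:1,r2:Mul1,r3:Add1
  c4: issue MUL r3<-Mul2  regs: r0:6,r1:1,r2:Mul1,r3:Mul2
  c5: CDB Add1=2; issue ADD r3<-Add1  regs: r0:6,r1:1,r2:Mul1,r3:Add1
  c6: stall  regs: r0:6,r1:1,r2:Mul1,r3:Add1
  c7: CDB Mul1=8; issue MUL r1<-Mul1  regs: r0:6,r1:Mul1,r2:8,r3:Add1
  c8: issue SUB r2<-Add2  regs: r0:6,r1:Mul1,r2:Add2,r3:Add1
  c9: CDB Mul2=2; stall  regs: r0:6,r1:Mul1,r2:Add2,r3:Add1

STATUS = TAG Mul1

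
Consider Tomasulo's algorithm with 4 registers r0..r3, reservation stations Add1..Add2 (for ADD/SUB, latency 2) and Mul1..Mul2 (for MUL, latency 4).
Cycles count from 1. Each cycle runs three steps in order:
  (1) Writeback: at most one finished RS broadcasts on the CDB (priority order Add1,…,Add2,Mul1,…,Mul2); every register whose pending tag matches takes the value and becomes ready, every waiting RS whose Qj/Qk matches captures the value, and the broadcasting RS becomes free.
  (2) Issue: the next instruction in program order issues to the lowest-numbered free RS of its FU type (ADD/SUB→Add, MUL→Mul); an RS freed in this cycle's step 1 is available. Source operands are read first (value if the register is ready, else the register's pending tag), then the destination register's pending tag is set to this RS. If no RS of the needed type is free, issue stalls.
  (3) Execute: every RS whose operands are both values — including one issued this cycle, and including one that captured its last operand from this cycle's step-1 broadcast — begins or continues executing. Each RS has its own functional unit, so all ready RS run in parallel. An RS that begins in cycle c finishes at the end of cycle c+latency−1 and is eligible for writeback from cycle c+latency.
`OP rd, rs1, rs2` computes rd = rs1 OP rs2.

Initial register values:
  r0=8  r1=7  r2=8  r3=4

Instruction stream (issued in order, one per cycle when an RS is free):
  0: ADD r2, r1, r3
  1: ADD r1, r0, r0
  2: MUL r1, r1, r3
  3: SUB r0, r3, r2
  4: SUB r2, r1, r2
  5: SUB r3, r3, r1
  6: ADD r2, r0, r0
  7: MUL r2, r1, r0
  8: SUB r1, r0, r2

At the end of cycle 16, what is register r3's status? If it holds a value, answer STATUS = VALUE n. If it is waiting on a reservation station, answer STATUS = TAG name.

STATUS = VALUE -60

c1: issue ADD r2<-Add1 | r0:8,r1:7,r2:Add1,r3:4
c2: issue ADD r1<-Add2 | r0:8,r1:Add2,r2:Add1,r3:4
c3: CDB Add1=11; issue MUL r1<-Mul1 | r0:8,r1:Mul1,r2:11,r3:4
c4: CDB Add2=16; issue SUB r0<-Add1 | r0:Add1,r1:Mul1,r2:11,r3:4
c5: issue SUB r2<-Add2 | r0:Add1,r1:Mul1,r2:Add2,r3:4
c6: CDB Add1=-7; issue SUB r3<-Add1 | r0:-7,r1:Mul1,r2:Add2,r3:Add1
c7: stall | r0:-7,r1:Mul1,r2:Add2,r3:Add1
c8: CDB Mul1=64; stall | r0:-7,r1:64,r2:Add2,r3:Add1
c9: stall | r0:-7,r1:64,r2:Add2,r3:Add1
c10: CDB Add1=-60; issue ADD r2<-Add1 | r0:-7,r1:64,r2:Add1,r3:-60
c11: CDB Add2=53; issue MUL r2<-Mul1 | r0:-7,r1:64,r2:Mul1,r3:-60
c12: CDB Add1=-14; issue SUB r1<-Add1 | r0:-7,r1:Add1,r2:Mul1,r3:-60
c13: - | r0:-7,r1:Add1,r2:Mul1,r3:-60
c14: - | r0:-7,r1:Add1,r2:Mul1,r3:-60
c15: CDB Mul1=-448 | r0:-7,r1:Add1,r2:-448,r3:-60
c16: - | r0:-7,r1:Add1,r2:-448,r3:-60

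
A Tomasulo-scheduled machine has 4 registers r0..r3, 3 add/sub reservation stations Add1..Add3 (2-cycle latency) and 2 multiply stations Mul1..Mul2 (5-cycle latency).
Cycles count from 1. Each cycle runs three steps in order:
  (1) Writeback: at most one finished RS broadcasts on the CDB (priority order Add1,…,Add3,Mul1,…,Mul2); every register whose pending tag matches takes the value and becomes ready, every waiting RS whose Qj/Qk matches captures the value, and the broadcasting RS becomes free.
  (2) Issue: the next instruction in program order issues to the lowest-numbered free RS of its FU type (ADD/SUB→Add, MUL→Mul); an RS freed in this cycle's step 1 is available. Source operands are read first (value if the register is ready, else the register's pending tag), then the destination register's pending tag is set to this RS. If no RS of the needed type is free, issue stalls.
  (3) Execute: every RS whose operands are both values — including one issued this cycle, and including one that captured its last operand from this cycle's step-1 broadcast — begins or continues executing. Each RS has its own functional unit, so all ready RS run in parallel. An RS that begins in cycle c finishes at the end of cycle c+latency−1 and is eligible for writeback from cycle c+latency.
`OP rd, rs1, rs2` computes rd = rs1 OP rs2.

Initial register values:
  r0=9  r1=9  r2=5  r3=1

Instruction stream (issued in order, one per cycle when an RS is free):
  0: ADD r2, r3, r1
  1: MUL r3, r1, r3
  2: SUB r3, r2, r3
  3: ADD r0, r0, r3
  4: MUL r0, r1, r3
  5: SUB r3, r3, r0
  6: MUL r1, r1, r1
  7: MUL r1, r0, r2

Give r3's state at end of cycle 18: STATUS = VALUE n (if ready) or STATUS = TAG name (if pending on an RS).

STATUS = VALUE -8

  c1: issue ADD r2<-Add1  regs: r0:9,r1:9,r2:Add1,r3:1
  c2: issue MUL r3<-Mul1  regs: r0:9,r1:9,r2:Add1,r3:Mul1
  c3: CDB Add1=10; issue SUB r3<-Add1  regs: r0:9,r1:9,r2:10,r3:Add1
  c4: issue ADD r0<-Add2  regs: r0:Add2,r1:9,r2:10,r3:Add1
  c5: issue MUL r0<-Mul2  regs: r0:Mul2,r1:9,r2:10,r3:Add1
  c6: issue SUB r3<-Add3  regs: r0:Mul2,r1:9,r2:10,r3:Add3
  c7: CDB Mul1=9; issue MUL r1<-Mul1  regs: r0:Mul2,r1:Mul1,r2:10,r3:Add3
  c8: stall  regs: r0:Mul2,r1:Mul1,r2:10,r3:Add3
  c9: CDB Add1=1; stall  regs: r0:Mul2,r1:Mul1,r2:10,r3:Add3
  c10: stall  regs: r0:Mul2,r1:Mul1,r2:10,r3:Add3
  c11: CDB Add2=10; stall  regs: r0:Mul2,r1:Mul1,r2:10,r3:Add3
  c12: CDB Mul1=81; issue MUL r1<-Mul1  regs: r0:Mul2,r1:Mul1,r2:10,r3:Add3
  c13: -  regs: r0:Mul2,r1:Mul1,r2:10,r3:Add3
  c14: CDB Mul2=9  regs: r0:9,r1:Mul1,r2:10,r3:Add3
  c15: -  regs: r0:9,r1:Mul1,r2:10,r3:Add3
  c16: CDB Add3=-8  regs: r0:9,r1:Mul1,r2:10,r3:-8
  c17: -  regs: r0:9,r1:Mul1,r2:10,r3:-8
  c18: -  regs: r0:9,r1:Mul1,r2:10,r3:-8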